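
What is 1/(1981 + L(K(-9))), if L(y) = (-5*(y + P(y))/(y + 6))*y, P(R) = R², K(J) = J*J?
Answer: -29/839221 ≈ -3.4556e-5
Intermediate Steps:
K(J) = J²
L(y) = -5*y*(y + y²)/(6 + y) (L(y) = (-5*(y + y²)/(y + 6))*y = (-5*(y + y²)/(6 + y))*y = -5*y*(y + y²)/(6 + y))
1/(1981 + L(K(-9))) = 1/(1981 - 5*((-9)²)²*(1 + (-9)²)/(6 + (-9)²)) = 1/(1981 - 5*81²*(1 + 81)/(6 + 81)) = 1/(1981 - 5*6561*82/87) = 1/(1981 - 5*6561*1/87*82) = 1/(1981 - 896670/29) = 1/(-839221/29) = -29/839221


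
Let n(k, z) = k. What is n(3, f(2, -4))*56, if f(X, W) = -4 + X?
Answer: 168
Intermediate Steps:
n(3, f(2, -4))*56 = 3*56 = 168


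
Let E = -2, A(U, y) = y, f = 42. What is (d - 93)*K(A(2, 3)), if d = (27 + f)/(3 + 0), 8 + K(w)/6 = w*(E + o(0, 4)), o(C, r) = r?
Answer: 840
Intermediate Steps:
K(w) = -48 + 12*w (K(w) = -48 + 6*(w*(-2 + 4)) = -48 + 6*(w*2) = -48 + 6*(2*w) = -48 + 12*w)
d = 23 (d = (27 + 42)/(3 + 0) = 69/3 = 69*(1/3) = 23)
(d - 93)*K(A(2, 3)) = (23 - 93)*(-48 + 12*3) = -70*(-48 + 36) = -70*(-12) = 840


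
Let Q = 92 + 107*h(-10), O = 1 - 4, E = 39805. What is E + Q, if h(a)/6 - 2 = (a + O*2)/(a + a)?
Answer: 208473/5 ≈ 41695.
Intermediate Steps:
O = -3
h(a) = 12 + 3*(-6 + a)/a (h(a) = 12 + 6*((a - 3*2)/(a + a)) = 12 + 6*((a - 6)/((2*a))) = 12 + 6*((-6 + a)*(1/(2*a))) = 12 + 6*((-6 + a)/(2*a)) = 12 + 3*(-6 + a)/a)
Q = 9448/5 (Q = 92 + 107*(15 - 18/(-10)) = 92 + 107*(15 - 18*(-1/10)) = 92 + 107*(15 + 9/5) = 92 + 107*(84/5) = 92 + 8988/5 = 9448/5 ≈ 1889.6)
E + Q = 39805 + 9448/5 = 208473/5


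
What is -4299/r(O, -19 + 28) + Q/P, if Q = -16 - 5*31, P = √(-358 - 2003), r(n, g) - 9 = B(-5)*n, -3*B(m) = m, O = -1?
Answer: -12897/22 + 57*I*√2361/787 ≈ -586.23 + 3.5192*I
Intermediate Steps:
B(m) = -m/3
r(n, g) = 9 + 5*n/3 (r(n, g) = 9 + (-⅓*(-5))*n = 9 + 5*n/3)
P = I*√2361 (P = √(-2361) = I*√2361 ≈ 48.59*I)
Q = -171 (Q = -16 - 155 = -171)
-4299/r(O, -19 + 28) + Q/P = -4299/(9 + (5/3)*(-1)) - 171*(-I*√2361/2361) = -4299/(9 - 5/3) - (-57)*I*√2361/787 = -4299/22/3 + 57*I*√2361/787 = -4299*3/22 + 57*I*√2361/787 = -12897/22 + 57*I*√2361/787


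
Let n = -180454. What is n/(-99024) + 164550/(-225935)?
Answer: 2447647529/2237298744 ≈ 1.0940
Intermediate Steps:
n/(-99024) + 164550/(-225935) = -180454/(-99024) + 164550/(-225935) = -180454*(-1/99024) + 164550*(-1/225935) = 90227/49512 - 32910/45187 = 2447647529/2237298744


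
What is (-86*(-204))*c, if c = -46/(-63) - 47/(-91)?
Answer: 5970808/273 ≈ 21871.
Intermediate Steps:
c = 1021/819 (c = -46*(-1/63) - 47*(-1/91) = 46/63 + 47/91 = 1021/819 ≈ 1.2466)
(-86*(-204))*c = -86*(-204)*(1021/819) = 17544*(1021/819) = 5970808/273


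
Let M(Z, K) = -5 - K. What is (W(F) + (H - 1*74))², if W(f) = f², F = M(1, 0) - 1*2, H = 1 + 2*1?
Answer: 484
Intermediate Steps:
H = 3 (H = 1 + 2 = 3)
F = -7 (F = (-5 - 1*0) - 1*2 = (-5 + 0) - 2 = -5 - 2 = -7)
(W(F) + (H - 1*74))² = ((-7)² + (3 - 1*74))² = (49 + (3 - 74))² = (49 - 71)² = (-22)² = 484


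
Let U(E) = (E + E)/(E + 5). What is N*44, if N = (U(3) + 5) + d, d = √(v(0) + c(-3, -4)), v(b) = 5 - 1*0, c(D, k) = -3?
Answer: 253 + 44*√2 ≈ 315.23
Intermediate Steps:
v(b) = 5 (v(b) = 5 + 0 = 5)
U(E) = 2*E/(5 + E) (U(E) = (2*E)/(5 + E) = 2*E/(5 + E))
d = √2 (d = √(5 - 3) = √2 ≈ 1.4142)
N = 23/4 + √2 (N = (2*3/(5 + 3) + 5) + √2 = (2*3/8 + 5) + √2 = (2*3*(⅛) + 5) + √2 = (¾ + 5) + √2 = 23/4 + √2 ≈ 7.1642)
N*44 = (23/4 + √2)*44 = 253 + 44*√2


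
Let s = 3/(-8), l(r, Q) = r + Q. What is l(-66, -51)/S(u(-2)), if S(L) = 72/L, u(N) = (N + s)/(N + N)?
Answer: -247/256 ≈ -0.96484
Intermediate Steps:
l(r, Q) = Q + r
s = -3/8 (s = 3*(-⅛) = -3/8 ≈ -0.37500)
u(N) = (-3/8 + N)/(2*N) (u(N) = (N - 3/8)/(N + N) = (-3/8 + N)/((2*N)) = (-3/8 + N)*(1/(2*N)) = (-3/8 + N)/(2*N))
l(-66, -51)/S(u(-2)) = (-51 - 66)/((72/(((1/16)*(-3 + 8*(-2))/(-2))))) = -117/(72/(((1/16)*(-½)*(-3 - 16)))) = -117/(72/(((1/16)*(-½)*(-19)))) = -117/(72/(19/32)) = -117/(72*(32/19)) = -117/2304/19 = -117*19/2304 = -247/256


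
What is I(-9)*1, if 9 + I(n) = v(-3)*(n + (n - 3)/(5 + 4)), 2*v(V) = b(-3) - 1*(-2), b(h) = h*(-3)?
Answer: -395/6 ≈ -65.833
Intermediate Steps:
b(h) = -3*h
v(V) = 11/2 (v(V) = (-3*(-3) - 1*(-2))/2 = (9 + 2)/2 = (½)*11 = 11/2)
I(n) = -65/6 + 55*n/9 (I(n) = -9 + 11*(n + (n - 3)/(5 + 4))/2 = -9 + 11*(n + (-3 + n)/9)/2 = -9 + 11*(n + (-3 + n)*(⅑))/2 = -9 + 11*(n + (-⅓ + n/9))/2 = -9 + 11*(-⅓ + 10*n/9)/2 = -9 + (-11/6 + 55*n/9) = -65/6 + 55*n/9)
I(-9)*1 = (-65/6 + (55/9)*(-9))*1 = (-65/6 - 55)*1 = -395/6*1 = -395/6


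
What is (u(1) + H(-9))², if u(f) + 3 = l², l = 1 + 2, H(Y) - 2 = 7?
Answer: 225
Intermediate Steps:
H(Y) = 9 (H(Y) = 2 + 7 = 9)
l = 3
u(f) = 6 (u(f) = -3 + 3² = -3 + 9 = 6)
(u(1) + H(-9))² = (6 + 9)² = 15² = 225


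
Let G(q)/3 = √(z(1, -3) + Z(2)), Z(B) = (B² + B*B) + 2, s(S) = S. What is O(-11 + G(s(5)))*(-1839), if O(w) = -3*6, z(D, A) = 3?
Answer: 33102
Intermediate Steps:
Z(B) = 2 + 2*B² (Z(B) = (B² + B²) + 2 = 2*B² + 2 = 2 + 2*B²)
G(q) = 3*√13 (G(q) = 3*√(3 + (2 + 2*2²)) = 3*√(3 + (2 + 2*4)) = 3*√(3 + (2 + 8)) = 3*√(3 + 10) = 3*√13)
O(w) = -18
O(-11 + G(s(5)))*(-1839) = -18*(-1839) = 33102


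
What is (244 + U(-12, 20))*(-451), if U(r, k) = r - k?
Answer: -95612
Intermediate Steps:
(244 + U(-12, 20))*(-451) = (244 + (-12 - 1*20))*(-451) = (244 + (-12 - 20))*(-451) = (244 - 32)*(-451) = 212*(-451) = -95612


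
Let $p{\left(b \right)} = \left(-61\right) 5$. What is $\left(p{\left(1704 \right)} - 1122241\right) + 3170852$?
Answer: $2048306$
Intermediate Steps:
$p{\left(b \right)} = -305$
$\left(p{\left(1704 \right)} - 1122241\right) + 3170852 = \left(-305 - 1122241\right) + 3170852 = -1122546 + 3170852 = 2048306$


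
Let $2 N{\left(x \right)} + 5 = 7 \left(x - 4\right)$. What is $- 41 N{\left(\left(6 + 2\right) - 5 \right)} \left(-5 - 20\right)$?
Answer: $-6150$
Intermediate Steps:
$N{\left(x \right)} = - \frac{33}{2} + \frac{7 x}{2}$ ($N{\left(x \right)} = - \frac{5}{2} + \frac{7 \left(x - 4\right)}{2} = - \frac{5}{2} + \frac{7 \left(-4 + x\right)}{2} = - \frac{5}{2} + \frac{-28 + 7 x}{2} = - \frac{5}{2} + \left(-14 + \frac{7 x}{2}\right) = - \frac{33}{2} + \frac{7 x}{2}$)
$- 41 N{\left(\left(6 + 2\right) - 5 \right)} \left(-5 - 20\right) = - 41 \left(- \frac{33}{2} + \frac{7 \left(\left(6 + 2\right) - 5\right)}{2}\right) \left(-5 - 20\right) = - 41 \left(- \frac{33}{2} + \frac{7 \left(8 - 5\right)}{2}\right) \left(-5 - 20\right) = - 41 \left(- \frac{33}{2} + \frac{7}{2} \cdot 3\right) \left(-25\right) = - 41 \left(- \frac{33}{2} + \frac{21}{2}\right) \left(-25\right) = \left(-41\right) \left(-6\right) \left(-25\right) = 246 \left(-25\right) = -6150$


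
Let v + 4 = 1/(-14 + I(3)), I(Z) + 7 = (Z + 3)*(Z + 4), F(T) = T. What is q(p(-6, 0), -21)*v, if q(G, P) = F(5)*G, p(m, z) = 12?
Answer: -1660/7 ≈ -237.14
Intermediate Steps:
q(G, P) = 5*G
I(Z) = -7 + (3 + Z)*(4 + Z) (I(Z) = -7 + (Z + 3)*(Z + 4) = -7 + (3 + Z)*(4 + Z))
v = -83/21 (v = -4 + 1/(-14 + (5 + 3² + 7*3)) = -4 + 1/(-14 + (5 + 9 + 21)) = -4 + 1/(-14 + 35) = -4 + 1/21 = -83/21 ≈ -3.9524)
q(p(-6, 0), -21)*v = (5*12)*(-83/21) = 60*(-83/21) = -1660/7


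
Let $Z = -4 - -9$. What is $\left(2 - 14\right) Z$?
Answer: $-60$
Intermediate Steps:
$Z = 5$ ($Z = -4 + 9 = 5$)
$\left(2 - 14\right) Z = \left(2 - 14\right) 5 = \left(-12\right) 5 = -60$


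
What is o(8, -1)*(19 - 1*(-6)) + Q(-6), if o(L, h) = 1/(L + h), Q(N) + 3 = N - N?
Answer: 4/7 ≈ 0.57143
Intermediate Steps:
Q(N) = -3 (Q(N) = -3 + (N - N) = -3 + 0 = -3)
o(L, h) = 1/(L + h)
o(8, -1)*(19 - 1*(-6)) + Q(-6) = (19 - 1*(-6))/(8 - 1) - 3 = (19 + 6)/7 - 3 = (⅐)*25 - 3 = 25/7 - 3 = 4/7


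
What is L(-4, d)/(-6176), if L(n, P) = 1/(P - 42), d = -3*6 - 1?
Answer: 1/376736 ≈ 2.6544e-6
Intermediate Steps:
d = -19 (d = -18 - 1 = -19)
L(n, P) = 1/(-42 + P)
L(-4, d)/(-6176) = 1/(-42 - 19*(-6176)) = -1/6176/(-61) = -1/61*(-1/6176) = 1/376736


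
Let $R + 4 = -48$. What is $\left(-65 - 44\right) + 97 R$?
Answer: $-5153$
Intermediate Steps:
$R = -52$ ($R = -4 - 48 = -52$)
$\left(-65 - 44\right) + 97 R = \left(-65 - 44\right) + 97 \left(-52\right) = -109 - 5044 = -5153$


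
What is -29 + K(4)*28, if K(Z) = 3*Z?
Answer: 307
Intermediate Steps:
-29 + K(4)*28 = -29 + (3*4)*28 = -29 + 12*28 = -29 + 336 = 307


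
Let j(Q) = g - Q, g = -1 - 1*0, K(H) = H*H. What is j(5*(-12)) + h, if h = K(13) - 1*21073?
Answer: -20845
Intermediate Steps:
K(H) = H²
g = -1 (g = -1 + 0 = -1)
j(Q) = -1 - Q
h = -20904 (h = 13² - 1*21073 = 169 - 21073 = -20904)
j(5*(-12)) + h = (-1 - 5*(-12)) - 20904 = (-1 - 1*(-60)) - 20904 = (-1 + 60) - 20904 = 59 - 20904 = -20845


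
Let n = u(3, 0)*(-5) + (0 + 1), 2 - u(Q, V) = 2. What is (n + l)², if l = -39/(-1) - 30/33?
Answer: 184900/121 ≈ 1528.1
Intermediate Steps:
u(Q, V) = 0 (u(Q, V) = 2 - 1*2 = 2 - 2 = 0)
n = 1 (n = 0*(-5) + (0 + 1) = 0 + 1 = 1)
l = 419/11 (l = -39*(-1) - 30*1/33 = 39 - 10/11 = 419/11 ≈ 38.091)
(n + l)² = (1 + 419/11)² = (430/11)² = 184900/121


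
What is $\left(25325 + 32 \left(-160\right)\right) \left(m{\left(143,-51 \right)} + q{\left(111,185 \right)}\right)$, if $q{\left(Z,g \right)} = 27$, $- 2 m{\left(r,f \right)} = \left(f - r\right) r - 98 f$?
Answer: $230316795$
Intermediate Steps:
$m{\left(r,f \right)} = 49 f - \frac{r \left(f - r\right)}{2}$ ($m{\left(r,f \right)} = - \frac{\left(f - r\right) r - 98 f}{2} = - \frac{r \left(f - r\right) - 98 f}{2} = - \frac{- 98 f + r \left(f - r\right)}{2} = 49 f - \frac{r \left(f - r\right)}{2}$)
$\left(25325 + 32 \left(-160\right)\right) \left(m{\left(143,-51 \right)} + q{\left(111,185 \right)}\right) = \left(25325 + 32 \left(-160\right)\right) \left(\left(\frac{143^{2}}{2} + 49 \left(-51\right) - \left(- \frac{51}{2}\right) 143\right) + 27\right) = \left(25325 - 5120\right) \left(\left(\frac{1}{2} \cdot 20449 - 2499 + \frac{7293}{2}\right) + 27\right) = 20205 \left(\left(\frac{20449}{2} - 2499 + \frac{7293}{2}\right) + 27\right) = 20205 \left(11372 + 27\right) = 20205 \cdot 11399 = 230316795$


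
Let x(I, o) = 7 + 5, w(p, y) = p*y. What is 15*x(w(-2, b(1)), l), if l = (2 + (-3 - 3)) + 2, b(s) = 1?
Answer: 180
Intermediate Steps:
l = -2 (l = (2 - 6) + 2 = -4 + 2 = -2)
x(I, o) = 12
15*x(w(-2, b(1)), l) = 15*12 = 180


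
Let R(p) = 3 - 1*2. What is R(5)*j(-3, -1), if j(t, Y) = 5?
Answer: 5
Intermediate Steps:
R(p) = 1 (R(p) = 3 - 2 = 1)
R(5)*j(-3, -1) = 1*5 = 5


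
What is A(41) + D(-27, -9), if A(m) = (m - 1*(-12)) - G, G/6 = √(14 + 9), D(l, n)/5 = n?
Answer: 8 - 6*√23 ≈ -20.775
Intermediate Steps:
D(l, n) = 5*n
G = 6*√23 (G = 6*√(14 + 9) = 6*√23 ≈ 28.775)
A(m) = 12 + m - 6*√23 (A(m) = (m - 1*(-12)) - 6*√23 = (m + 12) - 6*√23 = (12 + m) - 6*√23 = 12 + m - 6*√23)
A(41) + D(-27, -9) = (12 + 41 - 6*√23) + 5*(-9) = (53 - 6*√23) - 45 = 8 - 6*√23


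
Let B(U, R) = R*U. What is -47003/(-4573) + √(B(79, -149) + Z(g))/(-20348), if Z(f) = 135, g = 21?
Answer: 47003/4573 - I*√2909/10174 ≈ 10.278 - 0.0053013*I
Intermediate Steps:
-47003/(-4573) + √(B(79, -149) + Z(g))/(-20348) = -47003/(-4573) + √(-149*79 + 135)/(-20348) = -47003*(-1/4573) + √(-11771 + 135)*(-1/20348) = 47003/4573 + √(-11636)*(-1/20348) = 47003/4573 + (2*I*√2909)*(-1/20348) = 47003/4573 - I*√2909/10174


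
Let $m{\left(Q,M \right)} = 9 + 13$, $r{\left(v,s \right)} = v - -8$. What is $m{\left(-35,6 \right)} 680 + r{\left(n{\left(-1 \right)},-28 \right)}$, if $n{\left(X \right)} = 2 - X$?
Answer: $14971$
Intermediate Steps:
$r{\left(v,s \right)} = 8 + v$ ($r{\left(v,s \right)} = v + 8 = 8 + v$)
$m{\left(Q,M \right)} = 22$
$m{\left(-35,6 \right)} 680 + r{\left(n{\left(-1 \right)},-28 \right)} = 22 \cdot 680 + \left(8 + \left(2 - -1\right)\right) = 14960 + \left(8 + \left(2 + 1\right)\right) = 14960 + \left(8 + 3\right) = 14960 + 11 = 14971$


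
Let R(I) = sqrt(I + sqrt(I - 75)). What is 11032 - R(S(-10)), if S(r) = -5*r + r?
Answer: 11032 - sqrt(40 + I*sqrt(35)) ≈ 11026.0 - 0.46644*I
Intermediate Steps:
S(r) = -4*r
R(I) = sqrt(I + sqrt(-75 + I))
11032 - R(S(-10)) = 11032 - sqrt(-4*(-10) + sqrt(-75 - 4*(-10))) = 11032 - sqrt(40 + sqrt(-75 + 40)) = 11032 - sqrt(40 + sqrt(-35)) = 11032 - sqrt(40 + I*sqrt(35))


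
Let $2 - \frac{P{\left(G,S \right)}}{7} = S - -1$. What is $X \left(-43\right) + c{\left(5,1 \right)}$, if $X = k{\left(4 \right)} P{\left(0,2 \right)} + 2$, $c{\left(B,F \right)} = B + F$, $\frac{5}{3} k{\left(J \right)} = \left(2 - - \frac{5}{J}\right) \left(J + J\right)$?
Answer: $\frac{23078}{5} \approx 4615.6$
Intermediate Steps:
$k{\left(J \right)} = \frac{6 J \left(2 + \frac{5}{J}\right)}{5}$ ($k{\left(J \right)} = \frac{3 \left(2 - - \frac{5}{J}\right) \left(J + J\right)}{5} = \frac{3 \left(2 + \frac{5}{J}\right) 2 J}{5} = \frac{3 \cdot 2 J \left(2 + \frac{5}{J}\right)}{5} = \frac{6 J \left(2 + \frac{5}{J}\right)}{5}$)
$P{\left(G,S \right)} = 7 - 7 S$ ($P{\left(G,S \right)} = 14 - 7 \left(S - -1\right) = 14 - 7 \left(S + 1\right) = 14 - 7 \left(1 + S\right) = 14 - \left(7 + 7 S\right) = 7 - 7 S$)
$X = - \frac{536}{5}$ ($X = \left(6 + \frac{12}{5} \cdot 4\right) \left(7 - 14\right) + 2 = \left(6 + \frac{48}{5}\right) \left(7 - 14\right) + 2 = \frac{78}{5} \left(-7\right) + 2 = - \frac{546}{5} + 2 = - \frac{536}{5} \approx -107.2$)
$X \left(-43\right) + c{\left(5,1 \right)} = \left(- \frac{536}{5}\right) \left(-43\right) + \left(5 + 1\right) = \frac{23048}{5} + 6 = \frac{23078}{5}$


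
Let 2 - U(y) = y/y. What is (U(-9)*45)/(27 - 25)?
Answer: 45/2 ≈ 22.500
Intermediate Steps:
U(y) = 1 (U(y) = 2 - y/y = 2 - 1*1 = 2 - 1 = 1)
(U(-9)*45)/(27 - 25) = (1*45)/(27 - 25) = 45/2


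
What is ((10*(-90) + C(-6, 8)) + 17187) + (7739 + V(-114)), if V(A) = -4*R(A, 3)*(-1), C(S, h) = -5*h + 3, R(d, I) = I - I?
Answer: 23989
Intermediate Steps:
R(d, I) = 0
C(S, h) = 3 - 5*h
V(A) = 0 (V(A) = -4*0*(-1) = 0*(-1) = 0)
((10*(-90) + C(-6, 8)) + 17187) + (7739 + V(-114)) = ((10*(-90) + (3 - 5*8)) + 17187) + (7739 + 0) = ((-900 + (3 - 40)) + 17187) + 7739 = ((-900 - 37) + 17187) + 7739 = (-937 + 17187) + 7739 = 16250 + 7739 = 23989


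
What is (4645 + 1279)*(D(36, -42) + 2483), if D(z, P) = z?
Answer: 14922556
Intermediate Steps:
(4645 + 1279)*(D(36, -42) + 2483) = (4645 + 1279)*(36 + 2483) = 5924*2519 = 14922556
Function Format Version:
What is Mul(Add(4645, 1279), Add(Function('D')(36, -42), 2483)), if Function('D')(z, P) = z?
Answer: 14922556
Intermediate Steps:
Mul(Add(4645, 1279), Add(Function('D')(36, -42), 2483)) = Mul(Add(4645, 1279), Add(36, 2483)) = Mul(5924, 2519) = 14922556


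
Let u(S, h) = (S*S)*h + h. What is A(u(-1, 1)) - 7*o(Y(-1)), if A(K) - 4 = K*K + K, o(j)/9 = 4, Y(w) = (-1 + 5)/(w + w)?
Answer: -242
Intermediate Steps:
Y(w) = 2/w (Y(w) = 4/((2*w)) = 4*(1/(2*w)) = 2/w)
o(j) = 36 (o(j) = 9*4 = 36)
u(S, h) = h + h*S² (u(S, h) = S²*h + h = h*S² + h = h + h*S²)
A(K) = 4 + K + K² (A(K) = 4 + (K*K + K) = 4 + (K² + K) = 4 + (K + K²) = 4 + K + K²)
A(u(-1, 1)) - 7*o(Y(-1)) = (4 + 1*(1 + (-1)²) + (1*(1 + (-1)²))²) - 7*36 = (4 + 1*(1 + 1) + (1*(1 + 1))²) - 252 = (4 + 1*2 + (1*2)²) - 252 = (4 + 2 + 2²) - 252 = (4 + 2 + 4) - 252 = 10 - 252 = -242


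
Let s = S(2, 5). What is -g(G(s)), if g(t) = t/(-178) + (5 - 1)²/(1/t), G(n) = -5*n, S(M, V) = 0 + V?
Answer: 71175/178 ≈ 399.86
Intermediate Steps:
S(M, V) = V
s = 5
g(t) = 2847*t/178 (g(t) = t*(-1/178) + 4²*t = -t/178 + 16*t = 2847*t/178)
-g(G(s)) = -2847*(-5*5)/178 = -2847*(-25)/178 = -1*(-71175/178) = 71175/178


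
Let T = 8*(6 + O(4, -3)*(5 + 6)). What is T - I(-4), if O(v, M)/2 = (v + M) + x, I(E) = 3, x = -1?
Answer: 45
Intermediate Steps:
O(v, M) = -2 + 2*M + 2*v (O(v, M) = 2*((v + M) - 1) = 2*((M + v) - 1) = 2*(-1 + M + v) = -2 + 2*M + 2*v)
T = 48 (T = 8*(6 + (-2 + 2*(-3) + 2*4)*(5 + 6)) = 8*(6 + (-2 - 6 + 8)*11) = 8*(6 + 0*11) = 8*(6 + 0) = 8*6 = 48)
T - I(-4) = 48 - 1*3 = 48 - 3 = 45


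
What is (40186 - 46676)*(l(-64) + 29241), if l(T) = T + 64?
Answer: -189774090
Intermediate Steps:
l(T) = 64 + T
(40186 - 46676)*(l(-64) + 29241) = (40186 - 46676)*((64 - 64) + 29241) = -6490*(0 + 29241) = -6490*29241 = -189774090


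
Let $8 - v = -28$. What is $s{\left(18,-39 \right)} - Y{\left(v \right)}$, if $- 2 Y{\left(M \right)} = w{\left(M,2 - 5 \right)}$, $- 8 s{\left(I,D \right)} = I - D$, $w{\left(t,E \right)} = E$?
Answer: $- \frac{69}{8} \approx -8.625$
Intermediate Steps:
$v = 36$ ($v = 8 - -28 = 8 + 28 = 36$)
$s{\left(I,D \right)} = - \frac{I}{8} + \frac{D}{8}$ ($s{\left(I,D \right)} = - \frac{I - D}{8} = - \frac{I}{8} + \frac{D}{8}$)
$Y{\left(M \right)} = \frac{3}{2}$ ($Y{\left(M \right)} = - \frac{2 - 5}{2} = \left(- \frac{1}{2}\right) \left(-3\right) = \frac{3}{2}$)
$s{\left(18,-39 \right)} - Y{\left(v \right)} = \left(\left(- \frac{1}{8}\right) 18 + \frac{1}{8} \left(-39\right)\right) - \frac{3}{2} = \left(- \frac{9}{4} - \frac{39}{8}\right) - \frac{3}{2} = - \frac{57}{8} - \frac{3}{2} = - \frac{69}{8}$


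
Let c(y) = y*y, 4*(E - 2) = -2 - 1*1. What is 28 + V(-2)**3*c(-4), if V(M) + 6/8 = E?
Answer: 30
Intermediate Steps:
E = 5/4 (E = 2 + (-2 - 1*1)/4 = 2 + (-2 - 1)/4 = 2 + (1/4)*(-3) = 2 - 3/4 = 5/4 ≈ 1.2500)
V(M) = 1/2 (V(M) = -3/4 + 5/4 = 1/2)
c(y) = y**2
28 + V(-2)**3*c(-4) = 28 + (1/2)**3*(-4)**2 = 28 + (1/8)*16 = 28 + 2 = 30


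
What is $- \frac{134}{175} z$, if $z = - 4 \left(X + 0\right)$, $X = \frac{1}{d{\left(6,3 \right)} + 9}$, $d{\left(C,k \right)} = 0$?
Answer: $\frac{536}{1575} \approx 0.34032$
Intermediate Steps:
$X = \frac{1}{9}$ ($X = \frac{1}{0 + 9} = \frac{1}{9} \approx 0.11111$)
$z = - \frac{4}{9}$ ($z = - 4 \left(\frac{1}{9} + 0\right) = \left(-4\right) \frac{1}{9} = - \frac{4}{9} \approx -0.44444$)
$- \frac{134}{175} z = - \frac{134}{175} \left(- \frac{4}{9}\right) = \left(-134\right) \frac{1}{175} \left(- \frac{4}{9}\right) = \left(- \frac{134}{175}\right) \left(- \frac{4}{9}\right) = \frac{536}{1575}$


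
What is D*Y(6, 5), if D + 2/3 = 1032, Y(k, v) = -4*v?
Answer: -61880/3 ≈ -20627.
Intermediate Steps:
D = 3094/3 (D = -2/3 + 1032 = 3094/3 ≈ 1031.3)
D*Y(6, 5) = 3094*(-4*5)/3 = (3094/3)*(-20) = -61880/3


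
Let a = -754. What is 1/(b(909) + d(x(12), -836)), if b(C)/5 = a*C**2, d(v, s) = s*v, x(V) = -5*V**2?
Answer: -1/3114477450 ≈ -3.2108e-10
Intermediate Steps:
b(C) = -3770*C**2 (b(C) = 5*(-754*C**2) = -3770*C**2)
1/(b(909) + d(x(12), -836)) = 1/(-3770*909**2 - (-4180)*12**2) = 1/(-3770*826281 - (-4180)*144) = 1/(-3115079370 - 836*(-720)) = 1/(-3115079370 + 601920) = 1/(-3114477450) = -1/3114477450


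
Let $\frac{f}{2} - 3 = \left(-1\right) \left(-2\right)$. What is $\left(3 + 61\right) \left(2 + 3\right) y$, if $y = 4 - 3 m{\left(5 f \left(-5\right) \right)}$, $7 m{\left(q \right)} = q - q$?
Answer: $1280$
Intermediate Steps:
$f = 10$ ($f = 6 + 2 \left(\left(-1\right) \left(-2\right)\right) = 6 + 2 \cdot 2 = 6 + 4 = 10$)
$m{\left(q \right)} = 0$ ($m{\left(q \right)} = \frac{q - q}{7} = \frac{1}{7} \cdot 0 = 0$)
$y = 4$ ($y = 4 - 0 = 4 + 0 = 4$)
$\left(3 + 61\right) \left(2 + 3\right) y = \left(3 + 61\right) \left(2 + 3\right) 4 = 64 \cdot 5 \cdot 4 = 320 \cdot 4 = 1280$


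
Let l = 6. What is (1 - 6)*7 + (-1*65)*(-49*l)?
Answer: 19075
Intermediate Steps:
(1 - 6)*7 + (-1*65)*(-49*l) = (1 - 6)*7 + (-1*65)*(-49*6) = -5*7 - 65*(-294) = -35 + 19110 = 19075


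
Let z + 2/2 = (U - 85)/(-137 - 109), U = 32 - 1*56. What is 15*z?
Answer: -685/82 ≈ -8.3537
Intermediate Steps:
U = -24 (U = 32 - 56 = -24)
z = -137/246 (z = -1 + (-24 - 85)/(-137 - 109) = -1 - 109/(-246) = -1 - 109*(-1/246) = -1 + 109/246 = -137/246 ≈ -0.55691)
15*z = 15*(-137/246) = -685/82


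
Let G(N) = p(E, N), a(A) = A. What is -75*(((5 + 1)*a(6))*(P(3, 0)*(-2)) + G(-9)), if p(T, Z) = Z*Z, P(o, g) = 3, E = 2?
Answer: 10125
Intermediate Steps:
p(T, Z) = Z²
G(N) = N²
-75*(((5 + 1)*a(6))*(P(3, 0)*(-2)) + G(-9)) = -75*(((5 + 1)*6)*(3*(-2)) + (-9)²) = -75*((6*6)*(-6) + 81) = -75*(36*(-6) + 81) = -75*(-216 + 81) = -75*(-135) = 10125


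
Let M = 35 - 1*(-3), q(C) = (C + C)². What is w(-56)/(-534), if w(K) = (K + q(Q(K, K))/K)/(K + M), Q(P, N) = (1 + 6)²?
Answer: -455/19224 ≈ -0.023668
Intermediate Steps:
Q(P, N) = 49 (Q(P, N) = 7² = 49)
q(C) = 4*C² (q(C) = (2*C)² = 4*C²)
M = 38 (M = 35 + 3 = 38)
w(K) = (K + 9604/K)/(38 + K) (w(K) = (K + (4*49²)/K)/(K + 38) = (K + (4*2401)/K)/(38 + K) = (K + 9604/K)/(38 + K))
w(-56)/(-534) = ((9604 + (-56)²)/((-56)*(38 - 56)))/(-534) = -1/56*(9604 + 3136)/(-18)*(-1/534) = -1/56*(-1/18)*12740*(-1/534) = (455/36)*(-1/534) = -455/19224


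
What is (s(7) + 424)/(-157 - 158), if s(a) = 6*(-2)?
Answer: -412/315 ≈ -1.3079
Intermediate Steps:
s(a) = -12
(s(7) + 424)/(-157 - 158) = (-12 + 424)/(-157 - 158) = 412/(-315) = 412*(-1/315) = -412/315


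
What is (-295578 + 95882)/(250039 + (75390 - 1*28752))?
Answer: -199696/296677 ≈ -0.67311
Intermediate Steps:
(-295578 + 95882)/(250039 + (75390 - 1*28752)) = -199696/(250039 + (75390 - 28752)) = -199696/(250039 + 46638) = -199696/296677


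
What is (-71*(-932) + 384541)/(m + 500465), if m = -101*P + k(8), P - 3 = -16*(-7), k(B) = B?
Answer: 450713/488858 ≈ 0.92197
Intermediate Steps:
P = 115 (P = 3 - 16*(-7) = 3 + 112 = 115)
m = -11607 (m = -101*115 + 8 = -11615 + 8 = -11607)
(-71*(-932) + 384541)/(m + 500465) = (-71*(-932) + 384541)/(-11607 + 500465) = (66172 + 384541)/488858 = 450713*(1/488858) = 450713/488858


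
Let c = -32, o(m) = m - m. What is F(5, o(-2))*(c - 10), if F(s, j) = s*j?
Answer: 0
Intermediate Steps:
o(m) = 0
F(s, j) = j*s
F(5, o(-2))*(c - 10) = (0*5)*(-32 - 10) = 0*(-42) = 0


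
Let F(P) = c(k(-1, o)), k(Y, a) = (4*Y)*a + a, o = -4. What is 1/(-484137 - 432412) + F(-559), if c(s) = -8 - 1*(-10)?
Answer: 1833097/916549 ≈ 2.0000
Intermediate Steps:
k(Y, a) = a + 4*Y*a (k(Y, a) = 4*Y*a + a = a + 4*Y*a)
c(s) = 2 (c(s) = -8 + 10 = 2)
F(P) = 2
1/(-484137 - 432412) + F(-559) = 1/(-484137 - 432412) + 2 = 1/(-916549) + 2 = -1/916549 + 2 = 1833097/916549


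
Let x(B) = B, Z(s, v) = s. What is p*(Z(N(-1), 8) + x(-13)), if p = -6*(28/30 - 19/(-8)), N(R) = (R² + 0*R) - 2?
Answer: 2779/10 ≈ 277.90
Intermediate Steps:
N(R) = -2 + R² (N(R) = (R² + 0) - 2 = R² - 2 = -2 + R²)
p = -397/20 (p = -6*(28*(1/30) - 19*(-⅛)) = -6*(14/15 + 19/8) = -6*397/120 = -397/20 ≈ -19.850)
p*(Z(N(-1), 8) + x(-13)) = -397*((-2 + (-1)²) - 13)/20 = -397*((-2 + 1) - 13)/20 = -397*(-1 - 13)/20 = -397/20*(-14) = 2779/10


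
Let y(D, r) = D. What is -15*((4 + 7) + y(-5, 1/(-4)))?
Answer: -90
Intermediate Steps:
-15*((4 + 7) + y(-5, 1/(-4))) = -15*((4 + 7) - 5) = -15*(11 - 5) = -15*6 = -90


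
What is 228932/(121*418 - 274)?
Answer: 57233/12576 ≈ 4.5510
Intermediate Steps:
228932/(121*418 - 274) = 228932/(50578 - 274) = 228932/50304 = 228932*(1/50304) = 57233/12576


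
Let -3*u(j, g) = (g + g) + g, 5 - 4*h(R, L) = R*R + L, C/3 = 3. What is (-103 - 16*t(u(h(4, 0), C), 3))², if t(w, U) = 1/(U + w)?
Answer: 90601/9 ≈ 10067.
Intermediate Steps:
C = 9 (C = 3*3 = 9)
h(R, L) = 5/4 - L/4 - R²/4 (h(R, L) = 5/4 - (R*R + L)/4 = 5/4 - (R² + L)/4 = 5/4 - (L + R²)/4 = 5/4 + (-L/4 - R²/4) = 5/4 - L/4 - R²/4)
u(j, g) = -g (u(j, g) = -((g + g) + g)/3 = -(2*g + g)/3 = -g)
(-103 - 16*t(u(h(4, 0), C), 3))² = (-103 - 16/(3 - 1*9))² = (-103 - 16/(3 - 9))² = (-103 - 16/(-6))² = (-103 - 16*(-⅙))² = (-103 + 8/3)² = (-301/3)² = 90601/9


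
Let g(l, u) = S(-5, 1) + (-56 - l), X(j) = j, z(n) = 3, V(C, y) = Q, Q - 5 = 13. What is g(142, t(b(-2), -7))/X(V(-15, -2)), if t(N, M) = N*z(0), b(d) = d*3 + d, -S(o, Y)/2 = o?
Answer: -94/9 ≈ -10.444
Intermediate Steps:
Q = 18 (Q = 5 + 13 = 18)
V(C, y) = 18
S(o, Y) = -2*o
b(d) = 4*d (b(d) = 3*d + d = 4*d)
t(N, M) = 3*N (t(N, M) = N*3 = 3*N)
g(l, u) = -46 - l (g(l, u) = -2*(-5) + (-56 - l) = 10 + (-56 - l) = -46 - l)
g(142, t(b(-2), -7))/X(V(-15, -2)) = (-46 - 1*142)/18 = (-46 - 142)*(1/18) = -188*1/18 = -94/9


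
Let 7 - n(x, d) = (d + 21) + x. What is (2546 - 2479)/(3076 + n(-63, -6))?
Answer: 67/3131 ≈ 0.021399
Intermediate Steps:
n(x, d) = -14 - d - x (n(x, d) = 7 - ((d + 21) + x) = 7 - ((21 + d) + x) = 7 - (21 + d + x) = 7 + (-21 - d - x) = -14 - d - x)
(2546 - 2479)/(3076 + n(-63, -6)) = (2546 - 2479)/(3076 + (-14 - 1*(-6) - 1*(-63))) = 67/(3076 + (-14 + 6 + 63)) = 67/(3076 + 55) = 67/3131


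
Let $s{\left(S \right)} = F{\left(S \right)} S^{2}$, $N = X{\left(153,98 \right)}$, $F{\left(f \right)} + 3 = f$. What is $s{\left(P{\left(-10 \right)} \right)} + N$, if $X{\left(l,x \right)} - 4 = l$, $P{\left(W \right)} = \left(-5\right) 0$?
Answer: $157$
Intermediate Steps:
$P{\left(W \right)} = 0$
$F{\left(f \right)} = -3 + f$
$X{\left(l,x \right)} = 4 + l$
$N = 157$ ($N = 4 + 153 = 157$)
$s{\left(S \right)} = S^{2} \left(-3 + S\right)$ ($s{\left(S \right)} = \left(-3 + S\right) S^{2} = S^{2} \left(-3 + S\right)$)
$s{\left(P{\left(-10 \right)} \right)} + N = 0^{2} \left(-3 + 0\right) + 157 = 0 \left(-3\right) + 157 = 0 + 157 = 157$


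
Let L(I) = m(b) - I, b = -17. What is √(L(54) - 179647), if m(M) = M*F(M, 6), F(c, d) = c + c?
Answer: I*√179123 ≈ 423.23*I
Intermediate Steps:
F(c, d) = 2*c
m(M) = 2*M² (m(M) = M*(2*M) = 2*M²)
L(I) = 578 - I (L(I) = 2*(-17)² - I = 2*289 - I = 578 - I)
√(L(54) - 179647) = √((578 - 1*54) - 179647) = √((578 - 54) - 179647) = √(524 - 179647) = √(-179123) = I*√179123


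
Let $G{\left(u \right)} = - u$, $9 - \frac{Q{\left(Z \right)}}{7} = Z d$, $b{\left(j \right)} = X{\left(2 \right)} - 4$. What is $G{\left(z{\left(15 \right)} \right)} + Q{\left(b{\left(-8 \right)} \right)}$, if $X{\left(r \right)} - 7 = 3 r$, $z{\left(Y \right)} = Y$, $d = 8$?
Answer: $-456$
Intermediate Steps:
$X{\left(r \right)} = 7 + 3 r$
$b{\left(j \right)} = 9$ ($b{\left(j \right)} = \left(7 + 3 \cdot 2\right) - 4 = \left(7 + 6\right) - 4 = 13 - 4 = 9$)
$Q{\left(Z \right)} = 63 - 56 Z$ ($Q{\left(Z \right)} = 63 - 7 Z 8 = 63 - 7 \cdot 8 Z = 63 - 56 Z$)
$G{\left(z{\left(15 \right)} \right)} + Q{\left(b{\left(-8 \right)} \right)} = \left(-1\right) 15 + \left(63 - 504\right) = -15 + \left(63 - 504\right) = -15 - 441 = -456$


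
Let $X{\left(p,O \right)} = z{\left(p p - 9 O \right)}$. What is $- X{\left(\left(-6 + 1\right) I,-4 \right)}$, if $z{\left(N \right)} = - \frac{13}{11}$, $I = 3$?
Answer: $\frac{13}{11} \approx 1.1818$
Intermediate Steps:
$z{\left(N \right)} = - \frac{13}{11}$ ($z{\left(N \right)} = \left(-13\right) \frac{1}{11} = - \frac{13}{11}$)
$X{\left(p,O \right)} = - \frac{13}{11}$
$- X{\left(\left(-6 + 1\right) I,-4 \right)} = \left(-1\right) \left(- \frac{13}{11}\right) = \frac{13}{11}$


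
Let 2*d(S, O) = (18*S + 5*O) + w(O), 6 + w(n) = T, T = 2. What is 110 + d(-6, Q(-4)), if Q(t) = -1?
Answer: 103/2 ≈ 51.500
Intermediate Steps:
w(n) = -4 (w(n) = -6 + 2 = -4)
d(S, O) = -2 + 9*S + 5*O/2 (d(S, O) = ((18*S + 5*O) - 4)/2 = ((5*O + 18*S) - 4)/2 = (-4 + 5*O + 18*S)/2 = -2 + 9*S + 5*O/2)
110 + d(-6, Q(-4)) = 110 + (-2 + 9*(-6) + (5/2)*(-1)) = 110 + (-2 - 54 - 5/2) = 110 - 117/2 = 103/2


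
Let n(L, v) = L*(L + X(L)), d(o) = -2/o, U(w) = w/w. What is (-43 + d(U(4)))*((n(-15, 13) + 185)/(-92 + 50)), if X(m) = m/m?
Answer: 5925/14 ≈ 423.21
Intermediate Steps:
U(w) = 1
X(m) = 1
n(L, v) = L*(1 + L) (n(L, v) = L*(L + 1) = L*(1 + L))
(-43 + d(U(4)))*((n(-15, 13) + 185)/(-92 + 50)) = (-43 - 2/1)*((-15*(1 - 15) + 185)/(-92 + 50)) = (-43 - 2*1)*((-15*(-14) + 185)/(-42)) = (-43 - 2)*((210 + 185)*(-1/42)) = -17775*(-1)/42 = -45*(-395/42) = 5925/14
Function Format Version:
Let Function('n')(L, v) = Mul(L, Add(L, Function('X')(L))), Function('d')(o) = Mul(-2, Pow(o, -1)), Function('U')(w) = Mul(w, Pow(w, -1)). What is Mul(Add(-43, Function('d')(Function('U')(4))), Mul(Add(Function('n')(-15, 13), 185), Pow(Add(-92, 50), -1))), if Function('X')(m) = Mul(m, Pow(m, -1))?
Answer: Rational(5925, 14) ≈ 423.21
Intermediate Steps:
Function('U')(w) = 1
Function('X')(m) = 1
Function('n')(L, v) = Mul(L, Add(1, L)) (Function('n')(L, v) = Mul(L, Add(L, 1)) = Mul(L, Add(1, L)))
Mul(Add(-43, Function('d')(Function('U')(4))), Mul(Add(Function('n')(-15, 13), 185), Pow(Add(-92, 50), -1))) = Mul(Add(-43, Mul(-2, Pow(1, -1))), Mul(Add(Mul(-15, Add(1, -15)), 185), Pow(Add(-92, 50), -1))) = Mul(Add(-43, Mul(-2, 1)), Mul(Add(Mul(-15, -14), 185), Pow(-42, -1))) = Mul(Add(-43, -2), Mul(Add(210, 185), Rational(-1, 42))) = Mul(-45, Mul(395, Rational(-1, 42))) = Mul(-45, Rational(-395, 42)) = Rational(5925, 14)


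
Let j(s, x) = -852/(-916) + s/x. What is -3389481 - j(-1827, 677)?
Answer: -525481133691/155033 ≈ -3.3895e+6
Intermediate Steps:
j(s, x) = 213/229 + s/x (j(s, x) = -852*(-1/916) + s/x = 213/229 + s/x)
-3389481 - j(-1827, 677) = -3389481 - (213/229 - 1827/677) = -3389481 - 1*(-274182/155033) = -3389481 + 274182/155033 = -525481133691/155033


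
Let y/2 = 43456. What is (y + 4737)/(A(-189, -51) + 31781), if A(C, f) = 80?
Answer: 91649/31861 ≈ 2.8765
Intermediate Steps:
y = 86912 (y = 2*43456 = 86912)
(y + 4737)/(A(-189, -51) + 31781) = (86912 + 4737)/(80 + 31781) = 91649/31861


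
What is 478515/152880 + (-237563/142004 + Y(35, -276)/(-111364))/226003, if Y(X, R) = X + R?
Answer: 7125951993841079107/2276664501401706416 ≈ 3.1300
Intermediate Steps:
Y(X, R) = R + X
478515/152880 + (-237563/142004 + Y(35, -276)/(-111364))/226003 = 478515/152880 + (-237563/142004 + (-276 + 35)/(-111364))/226003 = 478515*(1/152880) + (-237563*1/142004 - 241*(-1/111364))*(1/226003) = 31901/10192 + (-237563/142004 + 241/111364)*(1/226003) = 31901/10192 - 3302717871/1976766682*1/226003 = 31901/10192 - 3302717871/446755200432046 = 7125951993841079107/2276664501401706416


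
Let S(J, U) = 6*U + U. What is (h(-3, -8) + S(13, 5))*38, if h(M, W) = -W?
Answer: 1634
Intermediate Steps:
S(J, U) = 7*U
(h(-3, -8) + S(13, 5))*38 = (-1*(-8) + 7*5)*38 = (8 + 35)*38 = 43*38 = 1634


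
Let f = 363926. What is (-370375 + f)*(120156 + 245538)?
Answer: -2358360606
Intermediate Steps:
(-370375 + f)*(120156 + 245538) = (-370375 + 363926)*(120156 + 245538) = -6449*365694 = -2358360606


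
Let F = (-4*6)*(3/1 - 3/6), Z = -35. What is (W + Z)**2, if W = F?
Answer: 9025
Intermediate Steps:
F = -60 (F = -24*(3*1 - 3*1/6) = -24*(3 - 1/2) = -24*5/2 = -60)
W = -60
(W + Z)**2 = (-60 - 35)**2 = (-95)**2 = 9025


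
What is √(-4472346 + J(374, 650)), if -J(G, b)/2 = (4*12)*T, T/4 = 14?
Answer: I*√4477722 ≈ 2116.1*I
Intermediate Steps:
T = 56 (T = 4*14 = 56)
J(G, b) = -5376 (J(G, b) = -2*4*12*56 = -96*56 = -2*2688 = -5376)
√(-4472346 + J(374, 650)) = √(-4472346 - 5376) = √(-4477722) = I*√4477722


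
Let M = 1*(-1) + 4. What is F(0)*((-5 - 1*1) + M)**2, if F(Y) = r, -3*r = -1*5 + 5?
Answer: 0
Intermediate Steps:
M = 3 (M = -1 + 4 = 3)
r = 0 (r = -(-1*5 + 5)/3 = -(-5 + 5)/3 = -1/3*0 = 0)
F(Y) = 0
F(0)*((-5 - 1*1) + M)**2 = 0*((-5 - 1*1) + 3)**2 = 0*((-5 - 1) + 3)**2 = 0*(-6 + 3)**2 = 0*(-3)**2 = 0*9 = 0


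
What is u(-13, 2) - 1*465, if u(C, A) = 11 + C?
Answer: -467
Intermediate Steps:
u(-13, 2) - 1*465 = (11 - 13) - 1*465 = -2 - 465 = -467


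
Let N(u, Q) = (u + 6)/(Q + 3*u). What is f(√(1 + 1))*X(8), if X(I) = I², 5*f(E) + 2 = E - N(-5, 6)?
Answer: -1088/45 + 64*√2/5 ≈ -6.0758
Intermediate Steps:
N(u, Q) = (6 + u)/(Q + 3*u)
f(E) = -17/45 + E/5 (f(E) = -⅖ + (E - (6 - 5)/(6 + 3*(-5)))/5 = -⅖ + (E - 1/(6 - 15))/5 = -⅖ + (E - 1/(-9))/5 = -⅖ + (E - (-1)/9)/5 = -⅖ + (E - 1*(-⅑))/5 = -⅖ + (E + ⅑)/5 = -⅖ + (⅑ + E)/5 = -⅖ + (1/45 + E/5) = -17/45 + E/5)
f(√(1 + 1))*X(8) = (-17/45 + √(1 + 1)/5)*8² = (-17/45 + √2/5)*64 = -1088/45 + 64*√2/5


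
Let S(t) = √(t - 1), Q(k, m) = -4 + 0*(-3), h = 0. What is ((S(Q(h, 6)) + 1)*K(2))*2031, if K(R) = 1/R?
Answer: 2031/2 + 2031*I*√5/2 ≈ 1015.5 + 2270.7*I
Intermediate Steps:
Q(k, m) = -4 (Q(k, m) = -4 + 0 = -4)
K(R) = 1/R
S(t) = √(-1 + t)
((S(Q(h, 6)) + 1)*K(2))*2031 = ((√(-1 - 4) + 1)/2)*2031 = ((√(-5) + 1)*(½))*2031 = ((I*√5 + 1)*(½))*2031 = ((1 + I*√5)*(½))*2031 = (½ + I*√5/2)*2031 = 2031/2 + 2031*I*√5/2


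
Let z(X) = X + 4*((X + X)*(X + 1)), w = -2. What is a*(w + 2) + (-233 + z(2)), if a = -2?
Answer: -183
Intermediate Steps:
z(X) = X + 8*X*(1 + X) (z(X) = X + 4*((2*X)*(1 + X)) = X + 4*(2*X*(1 + X)) = X + 8*X*(1 + X))
a*(w + 2) + (-233 + z(2)) = -2*(-2 + 2) + (-233 + 2*(9 + 8*2)) = -2*0 + (-233 + 2*(9 + 16)) = 0 + (-233 + 2*25) = 0 + (-233 + 50) = 0 - 183 = -183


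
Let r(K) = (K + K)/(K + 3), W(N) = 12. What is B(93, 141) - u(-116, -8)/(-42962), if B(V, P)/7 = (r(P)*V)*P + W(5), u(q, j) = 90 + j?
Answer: 30905380939/171848 ≈ 1.7984e+5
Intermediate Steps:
r(K) = 2*K/(3 + K) (r(K) = (2*K)/(3 + K) = 2*K/(3 + K))
B(V, P) = 84 + 14*V*P**2/(3 + P) (B(V, P) = 7*(((2*P/(3 + P))*V)*P + 12) = 7*((2*P*V/(3 + P))*P + 12) = 7*(2*V*P**2/(3 + P) + 12) = 7*(12 + 2*V*P**2/(3 + P)) = 84 + 14*V*P**2/(3 + P))
B(93, 141) - u(-116, -8)/(-42962) = 14*(18 + 6*141 + 93*141**2)/(3 + 141) - (90 - 8)/(-42962) = 14*(18 + 846 + 93*19881)/144 - 82*(-1)/42962 = 14*(1/144)*(18 + 846 + 1848933) - 1*(-41/21481) = 14*(1/144)*1849797 + 41/21481 = 1438731/8 + 41/21481 = 30905380939/171848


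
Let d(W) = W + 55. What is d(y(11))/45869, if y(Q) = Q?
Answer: 66/45869 ≈ 0.0014389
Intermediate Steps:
d(W) = 55 + W
d(y(11))/45869 = (55 + 11)/45869 = 66*(1/45869) = 66/45869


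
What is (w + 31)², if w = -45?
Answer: 196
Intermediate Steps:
(w + 31)² = (-45 + 31)² = (-14)² = 196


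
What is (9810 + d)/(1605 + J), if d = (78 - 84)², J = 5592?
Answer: 3282/2399 ≈ 1.3681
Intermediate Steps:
d = 36 (d = (-6)² = 36)
(9810 + d)/(1605 + J) = (9810 + 36)/(1605 + 5592) = 9846/7197 = 9846*(1/7197) = 3282/2399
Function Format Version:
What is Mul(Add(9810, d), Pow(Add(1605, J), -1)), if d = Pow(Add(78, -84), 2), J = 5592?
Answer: Rational(3282, 2399) ≈ 1.3681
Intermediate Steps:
d = 36 (d = Pow(-6, 2) = 36)
Mul(Add(9810, d), Pow(Add(1605, J), -1)) = Mul(Add(9810, 36), Pow(Add(1605, 5592), -1)) = Mul(9846, Pow(7197, -1)) = Mul(9846, Rational(1, 7197)) = Rational(3282, 2399)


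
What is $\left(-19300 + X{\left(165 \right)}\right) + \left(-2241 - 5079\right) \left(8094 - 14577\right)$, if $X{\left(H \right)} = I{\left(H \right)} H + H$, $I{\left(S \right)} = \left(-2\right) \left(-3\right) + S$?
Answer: $47464640$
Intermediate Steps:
$I{\left(S \right)} = 6 + S$
$X{\left(H \right)} = H + H \left(6 + H\right)$ ($X{\left(H \right)} = \left(6 + H\right) H + H = H \left(6 + H\right) + H = H + H \left(6 + H\right)$)
$\left(-19300 + X{\left(165 \right)}\right) + \left(-2241 - 5079\right) \left(8094 - 14577\right) = \left(-19300 + 165 \left(7 + 165\right)\right) + \left(-2241 - 5079\right) \left(8094 - 14577\right) = \left(-19300 + 165 \cdot 172\right) - -47455560 = \left(-19300 + 28380\right) + 47455560 = 9080 + 47455560 = 47464640$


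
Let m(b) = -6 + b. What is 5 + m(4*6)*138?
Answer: 2489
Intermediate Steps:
5 + m(4*6)*138 = 5 + (-6 + 4*6)*138 = 5 + (-6 + 24)*138 = 5 + 18*138 = 5 + 2484 = 2489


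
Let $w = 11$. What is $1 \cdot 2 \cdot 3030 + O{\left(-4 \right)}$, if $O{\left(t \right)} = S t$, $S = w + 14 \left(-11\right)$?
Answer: $6632$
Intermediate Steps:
$S = -143$ ($S = 11 + 14 \left(-11\right) = 11 - 154 = -143$)
$O{\left(t \right)} = - 143 t$
$1 \cdot 2 \cdot 3030 + O{\left(-4 \right)} = 1 \cdot 2 \cdot 3030 - -572 = 2 \cdot 3030 + 572 = 6060 + 572 = 6632$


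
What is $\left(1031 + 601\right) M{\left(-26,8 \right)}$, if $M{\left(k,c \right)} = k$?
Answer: $-42432$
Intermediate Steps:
$\left(1031 + 601\right) M{\left(-26,8 \right)} = \left(1031 + 601\right) \left(-26\right) = 1632 \left(-26\right) = -42432$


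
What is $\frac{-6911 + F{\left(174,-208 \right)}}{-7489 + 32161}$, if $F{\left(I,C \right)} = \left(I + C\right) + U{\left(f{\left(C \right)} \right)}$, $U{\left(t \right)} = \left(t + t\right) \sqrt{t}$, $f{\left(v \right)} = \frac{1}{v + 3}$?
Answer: $- \frac{2315}{8224} - \frac{i \sqrt{205}}{518420400} \approx -0.28149 - 2.7618 \cdot 10^{-8} i$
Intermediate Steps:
$f{\left(v \right)} = \frac{1}{3 + v}$
$U{\left(t \right)} = 2 t^{\frac{3}{2}}$ ($U{\left(t \right)} = 2 t \sqrt{t} = 2 t^{\frac{3}{2}}$)
$F{\left(I,C \right)} = C + I + 2 \left(\frac{1}{3 + C}\right)^{\frac{3}{2}}$ ($F{\left(I,C \right)} = \left(I + C\right) + 2 \left(\frac{1}{3 + C}\right)^{\frac{3}{2}} = \left(C + I\right) + 2 \left(\frac{1}{3 + C}\right)^{\frac{3}{2}} = C + I + 2 \left(\frac{1}{3 + C}\right)^{\frac{3}{2}}$)
$\frac{-6911 + F{\left(174,-208 \right)}}{-7489 + 32161} = \frac{-6911 + \left(-208 + 174 + 2 \left(\frac{1}{3 - 208}\right)^{\frac{3}{2}}\right)}{-7489 + 32161} = \frac{-6911 + \left(-208 + 174 + 2 \left(\frac{1}{-205}\right)^{\frac{3}{2}}\right)}{24672} = \left(-6911 + \left(-208 + 174 + 2 \left(- \frac{1}{205}\right)^{\frac{3}{2}}\right)\right) \frac{1}{24672} = \left(-6911 + \left(-208 + 174 + 2 \left(- \frac{i \sqrt{205}}{42025}\right)\right)\right) \frac{1}{24672} = \left(-6911 - \left(34 + \frac{2 i \sqrt{205}}{42025}\right)\right) \frac{1}{24672} = \left(-6945 - \frac{2 i \sqrt{205}}{42025}\right) \frac{1}{24672} = - \frac{2315}{8224} - \frac{i \sqrt{205}}{518420400}$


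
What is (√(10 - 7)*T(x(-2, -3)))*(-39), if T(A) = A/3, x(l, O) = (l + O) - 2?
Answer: 91*√3 ≈ 157.62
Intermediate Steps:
x(l, O) = -2 + O + l (x(l, O) = (O + l) - 2 = -2 + O + l)
T(A) = A/3 (T(A) = A*(⅓) = A/3)
(√(10 - 7)*T(x(-2, -3)))*(-39) = (√(10 - 7)*((-2 - 3 - 2)/3))*(-39) = (√3*((⅓)*(-7)))*(-39) = (√3*(-7/3))*(-39) = -7*√3/3*(-39) = 91*√3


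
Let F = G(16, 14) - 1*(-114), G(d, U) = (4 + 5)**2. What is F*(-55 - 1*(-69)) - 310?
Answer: 2420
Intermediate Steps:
G(d, U) = 81 (G(d, U) = 9**2 = 81)
F = 195 (F = 81 - 1*(-114) = 81 + 114 = 195)
F*(-55 - 1*(-69)) - 310 = 195*(-55 - 1*(-69)) - 310 = 195*(-55 + 69) - 310 = 195*14 - 310 = 2730 - 310 = 2420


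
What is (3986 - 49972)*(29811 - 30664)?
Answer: 39226058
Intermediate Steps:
(3986 - 49972)*(29811 - 30664) = -45986*(-853) = 39226058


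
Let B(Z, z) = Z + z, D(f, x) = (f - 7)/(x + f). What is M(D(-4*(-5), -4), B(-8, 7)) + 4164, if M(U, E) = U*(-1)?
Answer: 66611/16 ≈ 4163.2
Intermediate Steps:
D(f, x) = (-7 + f)/(f + x)
M(U, E) = -U
M(D(-4*(-5), -4), B(-8, 7)) + 4164 = -(-7 - 4*(-5))/(-4*(-5) - 4) + 4164 = -(-7 + 20)/(20 - 4) + 4164 = -13/16 + 4164 = 66611/16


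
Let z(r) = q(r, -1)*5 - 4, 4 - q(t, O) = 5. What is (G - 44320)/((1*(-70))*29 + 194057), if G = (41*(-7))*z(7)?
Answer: -41737/192027 ≈ -0.21735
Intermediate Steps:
q(t, O) = -1 (q(t, O) = 4 - 1*5 = 4 - 5 = -1)
z(r) = -9 (z(r) = -1*5 - 4 = -5 - 4 = -9)
G = 2583 (G = (41*(-7))*(-9) = -287*(-9) = 2583)
(G - 44320)/((1*(-70))*29 + 194057) = (2583 - 44320)/((1*(-70))*29 + 194057) = -41737/(-70*29 + 194057) = -41737/(-2030 + 194057) = -41737/192027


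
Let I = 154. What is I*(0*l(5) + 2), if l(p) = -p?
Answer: 308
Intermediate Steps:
I*(0*l(5) + 2) = 154*(0*(-1*5) + 2) = 154*(0*(-5) + 2) = 154*(0 + 2) = 154*2 = 308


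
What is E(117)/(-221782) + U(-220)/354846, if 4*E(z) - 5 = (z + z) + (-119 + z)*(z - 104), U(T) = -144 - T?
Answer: -4080235/157396911144 ≈ -2.5923e-5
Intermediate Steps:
E(z) = 5/4 + z/2 + (-119 + z)*(-104 + z)/4 (E(z) = 5/4 + ((z + z) + (-119 + z)*(z - 104))/4 = 5/4 + (2*z + (-119 + z)*(-104 + z))/4 = 5/4 + (z/2 + (-119 + z)*(-104 + z)/4) = 5/4 + z/2 + (-119 + z)*(-104 + z)/4)
E(117)/(-221782) + U(-220)/354846 = (12381/4 - 221/4*117 + (1/4)*117**2)/(-221782) + (-144 - 1*(-220))/354846 = (12381/4 - 25857/4 + (1/4)*13689)*(-1/221782) + (-144 + 220)*(1/354846) = (12381/4 - 25857/4 + 13689/4)*(-1/221782) + 76*(1/354846) = (213/4)*(-1/221782) + 38/177423 = -213/887128 + 38/177423 = -4080235/157396911144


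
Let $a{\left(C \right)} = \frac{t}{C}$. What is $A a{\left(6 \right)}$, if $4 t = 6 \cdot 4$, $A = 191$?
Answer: $191$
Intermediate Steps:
$t = 6$ ($t = \frac{6 \cdot 4}{4} = \frac{1}{4} \cdot 24 = 6$)
$a{\left(C \right)} = \frac{6}{C}$
$A a{\left(6 \right)} = 191 \cdot \frac{6}{6} = 191 \cdot 6 \cdot \frac{1}{6} = 191 \cdot 1 = 191$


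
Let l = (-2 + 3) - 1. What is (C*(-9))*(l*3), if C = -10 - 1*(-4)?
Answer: 0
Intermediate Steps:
C = -6 (C = -10 + 4 = -6)
l = 0 (l = 1 - 1 = 0)
(C*(-9))*(l*3) = (-6*(-9))*(0*3) = 54*0 = 0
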